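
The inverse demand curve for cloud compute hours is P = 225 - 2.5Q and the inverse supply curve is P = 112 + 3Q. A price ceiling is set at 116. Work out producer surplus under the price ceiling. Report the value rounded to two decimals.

Free-market equilibrium: 225 - 2.5Q = 112 + 3Q gives Q* = 20.5455, P* = 173.6364.
At the ceiling price 116, quantity supplied is (116 - 112)/3 = 1.3333; supply is the short side, so Q = 1.3333 trades at P = 116.
PS is the triangle above supply below 116: (1/2)(1.3333)(116 - 112) = 2.6667.

2.67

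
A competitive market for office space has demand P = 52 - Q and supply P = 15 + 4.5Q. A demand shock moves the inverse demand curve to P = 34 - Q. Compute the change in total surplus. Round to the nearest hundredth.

-91.64

Initial equilibrium: Q_0 = 6.7273, P_0 = 45.2727; CS_0 = (1/2)(6.7273)(6.7273) = 22.6281, PS_0 = (1/2)(6.7273)(30.2727) = 101.8264.
New equilibrium: 34 - Q = 15 + 4.5Q gives Q_1 = 3.4545, P_1 = 30.5455; CS_1 = 5.9669, PS_1 = 26.8512.
Change in total surplus = (5.9669 + 26.8512) - (22.6281 + 101.8264) = -91.6364.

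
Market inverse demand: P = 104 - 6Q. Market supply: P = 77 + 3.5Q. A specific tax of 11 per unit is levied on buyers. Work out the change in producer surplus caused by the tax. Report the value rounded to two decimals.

Without the tax, 104 - 6Q = 77 + 3.5Q so Q* = 2.8421 and P* = 86.9474.
A tax on buyers shifts demand down by 11: (104 - 11) - 6Q = 77 + 3.5Q, so Q_t = 1.6842. Buyers pay P_b = 93.8947; sellers receive P_s = P_b - 11 = 82.8947.
PS falls from (1/2)(2.8421)(9.9474) = 14.1357 to (1/2)(1.6842)(5.8947) = 4.964, a change of -9.1717.

-9.17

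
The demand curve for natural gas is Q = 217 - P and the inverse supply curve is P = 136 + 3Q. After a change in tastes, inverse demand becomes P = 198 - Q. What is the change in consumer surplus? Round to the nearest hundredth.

-84.91

Rewriting demand in inverse form: P = 217 - Q.
Initial equilibrium: Q_0 = 20.25, P_0 = 196.75; CS_0 = (1/2)(20.25)(20.25) = 205.0312, PS_0 = (1/2)(20.25)(60.75) = 615.0938.
New equilibrium: 198 - Q = 136 + 3Q gives Q_1 = 15.5, P_1 = 182.5; CS_1 = 120.125, PS_1 = 360.375.
Change in consumer surplus = 120.125 - 205.0312 = -84.9062.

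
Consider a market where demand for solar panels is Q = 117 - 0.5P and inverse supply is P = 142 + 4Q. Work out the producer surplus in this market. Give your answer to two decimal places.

470.22

Rewriting demand in inverse form: P = 234 - 2Q.
Setting demand equal to supply, 92 = 6Q, so Q* = 15.3333 and P* = 203.3333.
The supply curve's price intercept is 142, so PS = (1/2)(Q*)(P* - 142) = (1/2)(15.3333)(61.3333) = 470.2222.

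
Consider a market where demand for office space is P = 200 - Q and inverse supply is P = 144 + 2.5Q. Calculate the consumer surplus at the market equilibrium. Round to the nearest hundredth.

Equilibrium: 200 - Q = 144 + 2.5Q, so Q* = 16 and P* = 184.
Consumer surplus is the triangle under demand above P*: (1/2)(16)(200 - 184) = (1/2)(16)(16) = 128.

128.00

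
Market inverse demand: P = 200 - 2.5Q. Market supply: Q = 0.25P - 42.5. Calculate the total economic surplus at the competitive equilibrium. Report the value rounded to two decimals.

Rewriting supply in inverse form: P = 170 + 4Q.
Setting demand equal to supply, 30 = 6.5Q, so Q* = 4.6154 and P* = 188.4615.
CS = (1/2)(4.6154)(11.5385) = 26.6272 and PS = (1/2)(4.6154)(18.4615) = 42.6036, so total surplus = 69.2308.

69.23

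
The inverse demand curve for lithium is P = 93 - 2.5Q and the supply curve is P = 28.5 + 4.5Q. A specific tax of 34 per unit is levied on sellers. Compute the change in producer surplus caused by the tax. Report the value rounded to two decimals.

-148.32

Without the tax, 93 - 2.5Q = 28.5 + 4.5Q so Q* = 9.2143 and P* = 69.9643.
A tax on sellers shifts supply up by 34: 93 - 2.5Q = 28.5 + 4.5Q + 34, so Q_t = 4.3571. Buyers pay P_b = 82.1071; sellers receive P_s = P_b - 34 = 48.1071.
Producers lose the trapezoid between P_s and P* out to Q_t plus the triangle from Q_t to Q*: change in PS = 42.7156 - 191.0319 = -148.3163.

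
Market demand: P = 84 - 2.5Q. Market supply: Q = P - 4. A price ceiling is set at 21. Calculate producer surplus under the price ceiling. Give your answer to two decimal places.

144.50

Rewriting supply in inverse form: P = 4 + Q.
Without the control, 84 - 2.5Q = 4 + Q so Q* = 22.8571 and P* = 26.8571.
At P = 21, sellers supply (21 - 4)/1 = 17 while buyers want more, so the quantity traded is 17 at price 21.
PS is the triangle above supply below 21: (1/2)(17)(21 - 4) = 144.5.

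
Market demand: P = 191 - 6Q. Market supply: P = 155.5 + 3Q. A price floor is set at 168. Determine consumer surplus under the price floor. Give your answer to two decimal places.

44.08

Free-market equilibrium: 191 - 6Q = 155.5 + 3Q gives Q* = 3.9444, P* = 167.3333.
At P = 168, buyers demand (191 - 168)/6 = 3.8333 while sellers would supply more, so the quantity traded is 3.8333 at price 168.
CS is the triangle under demand above 168: (1/2)(3.8333)(191 - 168) = 44.0833.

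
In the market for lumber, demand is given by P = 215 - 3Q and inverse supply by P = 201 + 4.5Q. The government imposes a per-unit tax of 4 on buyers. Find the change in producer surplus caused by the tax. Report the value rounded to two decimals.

Without the tax, 215 - 3Q = 201 + 4.5Q so Q* = 1.8667 and P* = 209.4.
A tax on buyers shifts demand down by 4: (215 - 4) - 3Q = 201 + 4.5Q, so Q_t = 1.3333. Buyers pay P_b = 211; sellers receive P_s = P_b - 4 = 207.
PS falls from (1/2)(1.8667)(8.4) = 7.84 to (1/2)(1.3333)(6) = 4, a change of -3.84.

-3.84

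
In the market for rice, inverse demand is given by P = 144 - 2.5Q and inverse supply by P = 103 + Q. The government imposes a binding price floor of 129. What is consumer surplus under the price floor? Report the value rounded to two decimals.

45.00

Free-market equilibrium: 144 - 2.5Q = 103 + Q gives Q* = 11.7143, P* = 114.7143.
At P = 129, buyers demand (144 - 129)/2.5 = 6 while sellers would supply more, so the quantity traded is 6 at price 129.
CS is the triangle under demand above 129: (1/2)(6)(144 - 129) = 45.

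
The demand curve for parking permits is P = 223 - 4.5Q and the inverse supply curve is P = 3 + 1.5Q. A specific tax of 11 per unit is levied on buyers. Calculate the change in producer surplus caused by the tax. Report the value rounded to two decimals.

-98.31

Without the tax, 223 - 4.5Q = 3 + 1.5Q so Q* = 36.6667 and P* = 58.
A tax on buyers shifts demand down by 11: (223 - 11) - 4.5Q = 3 + 1.5Q, so Q_t = 34.8333. Buyers pay P_b = 66.25; sellers receive P_s = P_b - 11 = 55.25.
Producers lose the trapezoid between P_s and P* out to Q_t plus the triangle from Q_t to Q*: change in PS = 910.0208 - 1008.3333 = -98.3125.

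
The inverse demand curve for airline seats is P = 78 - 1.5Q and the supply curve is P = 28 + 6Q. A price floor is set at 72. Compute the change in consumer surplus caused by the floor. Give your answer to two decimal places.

-21.33

Without the control, 78 - 1.5Q = 28 + 6Q so Q* = 6.6667 and P* = 68.
At the floor price 72, quantity demanded is (78 - 72)/1.5 = 4; demand is the short side, so Q = 4 trades at P = 72.
CS goes from (1/2)(6.6667)(10) = 33.3333 to 12 (computed as (78 - 72)(4) - (1/2)(1.5)(4)^2), a change of -21.3333.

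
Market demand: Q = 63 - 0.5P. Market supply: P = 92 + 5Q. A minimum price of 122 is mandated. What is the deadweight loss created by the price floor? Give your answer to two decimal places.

Rewriting demand in inverse form: P = 126 - 2Q.
Free-market equilibrium: 126 - 2Q = 92 + 5Q gives Q* = 4.8571, P* = 116.2857.
At the floor price 122, quantity demanded is (126 - 122)/2 = 2; demand is the short side, so Q = 2 trades at P = 122.
The lost-trades triangle has base Q* - 2 = 2.8571 and height equal to the gap between the curves at Q = 2, which is 122 - 102 = 20. DWL = (1/2)(2.8571)(20) = 28.5714.

28.57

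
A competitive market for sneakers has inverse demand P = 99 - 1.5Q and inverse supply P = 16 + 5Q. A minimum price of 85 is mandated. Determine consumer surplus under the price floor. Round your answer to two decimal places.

65.33

Free-market equilibrium: 99 - 1.5Q = 16 + 5Q gives Q* = 12.7692, P* = 79.8462.
At P = 85, buyers demand (99 - 85)/1.5 = 9.3333 while sellers would supply more, so the quantity traded is 9.3333 at price 85.
CS is the triangle under demand above 85: (1/2)(9.3333)(99 - 85) = 65.3333.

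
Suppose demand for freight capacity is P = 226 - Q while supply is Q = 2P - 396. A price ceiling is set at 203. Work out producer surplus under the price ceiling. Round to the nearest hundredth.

Rewriting supply in inverse form: P = 198 + 0.5Q.
Without the control, 226 - Q = 198 + 0.5Q so Q* = 18.6667 and P* = 207.3333.
At the ceiling price 203, quantity supplied is (203 - 198)/0.5 = 10; supply is the short side, so Q = 10 trades at P = 203.
PS is the triangle above supply below 203: (1/2)(10)(203 - 198) = 25.

25.00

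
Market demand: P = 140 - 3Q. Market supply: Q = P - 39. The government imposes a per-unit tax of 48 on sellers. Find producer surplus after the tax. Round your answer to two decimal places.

Rewriting supply in inverse form: P = 39 + Q.
Pre-tax equilibrium: 140 - 3Q = 39 + Q gives Q* = 25.25, P* = 64.25.
With the tax, sellers need 48 more per unit: 140 - 3Q = 39 + Q + 48, so Q_t = 13.25. Buyers pay P_b = 100.25; sellers receive P_s = P_b - 48 = 52.25.
Producer surplus is the triangle above supply below P_s: (1/2)(13.25)(52.25 - 39) = 87.7812.

87.78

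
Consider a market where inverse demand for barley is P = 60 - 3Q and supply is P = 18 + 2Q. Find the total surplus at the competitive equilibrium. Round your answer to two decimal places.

176.40

Set 60 - 3Q = 18 + 2Q, which gives 42 = 5Q, so Q* = 8.4 and P* = 60 - 3(8.4) = 34.8.
CS = (1/2)(8.4)(25.2) = 105.84 and PS = (1/2)(8.4)(16.8) = 70.56, so total surplus = 176.4.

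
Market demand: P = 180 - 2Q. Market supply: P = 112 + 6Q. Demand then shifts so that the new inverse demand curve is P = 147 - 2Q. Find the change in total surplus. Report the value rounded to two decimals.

Initial equilibrium: Q_0 = 8.5, P_0 = 163; CS_0 = (1/2)(8.5)(17) = 72.25, PS_0 = (1/2)(8.5)(51) = 216.75.
New equilibrium: 147 - 2Q = 112 + 6Q gives Q_1 = 4.375, P_1 = 138.25; CS_1 = 19.1406, PS_1 = 57.4219.
Change in total surplus = (19.1406 + 57.4219) - (72.25 + 216.75) = -212.4375.

-212.44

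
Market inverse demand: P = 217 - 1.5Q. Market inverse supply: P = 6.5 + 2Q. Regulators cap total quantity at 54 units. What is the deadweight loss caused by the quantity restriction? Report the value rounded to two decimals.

Unrestricted equilibrium: Q* = (217 - 6.5)/(1.5 + 2) = 60.1429.
At Q = 54 the demand price is 217 - 1.5(54) = 136 and the supply price is 6.5 + 2(54) = 114.5.
Deadweight loss is the triangle between the curves from 54 to 60.1429: (1/2)(136 - 114.5)(60.1429 - 54) = 66.0357.

66.04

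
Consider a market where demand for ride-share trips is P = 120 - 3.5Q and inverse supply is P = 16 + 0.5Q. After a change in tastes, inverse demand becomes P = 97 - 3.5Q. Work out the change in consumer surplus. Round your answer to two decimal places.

Initial equilibrium: Q_0 = 26, P_0 = 29; CS_0 = (1/2)(26)(91) = 1183, PS_0 = (1/2)(26)(13) = 169.
New equilibrium: 97 - 3.5Q = 16 + 0.5Q gives Q_1 = 20.25, P_1 = 26.125; CS_1 = 717.6094, PS_1 = 102.5156.
Change in consumer surplus = 717.6094 - 1183 = -465.3906.

-465.39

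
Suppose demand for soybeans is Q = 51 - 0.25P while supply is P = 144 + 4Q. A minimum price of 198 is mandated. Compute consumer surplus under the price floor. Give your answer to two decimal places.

Rewriting demand in inverse form: P = 204 - 4Q.
Free-market equilibrium: 204 - 4Q = 144 + 4Q gives Q* = 7.5, P* = 174.
At the floor price 198, quantity demanded is (204 - 198)/4 = 1.5; demand is the short side, so Q = 1.5 trades at P = 198.
CS is the triangle under demand above 198: (1/2)(1.5)(204 - 198) = 4.5.

4.50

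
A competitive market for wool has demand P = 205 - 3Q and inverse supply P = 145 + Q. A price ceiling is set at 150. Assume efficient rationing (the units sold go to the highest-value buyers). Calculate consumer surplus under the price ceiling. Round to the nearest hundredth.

Without the control, 205 - 3Q = 145 + Q so Q* = 15 and P* = 160.
At the ceiling price 150, quantity supplied is (150 - 145)/1 = 5; supply is the short side, so Q = 5 trades at P = 150.
The demand price at Q = 5 is 190. CS is the trapezoid between demand and 150 over [0, 5]: (1/2)[(205 - 150) + (190 - 150)](5) = 237.5.

237.50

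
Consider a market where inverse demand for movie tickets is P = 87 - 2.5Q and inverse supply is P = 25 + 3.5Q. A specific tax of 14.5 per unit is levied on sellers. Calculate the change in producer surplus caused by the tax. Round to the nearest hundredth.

Pre-tax equilibrium: 87 - 2.5Q = 25 + 3.5Q gives Q* = 10.3333, P* = 61.1667.
With the tax, sellers need 14.5 more per unit: 87 - 2.5Q = 25 + 3.5Q + 14.5, so Q_t = 7.9167. Buyers pay P_b = 67.2083; sellers receive P_s = P_b - 14.5 = 52.7083.
Producers lose the trapezoid between P_s and P* out to Q_t plus the triangle from Q_t to Q*: change in PS = 109.6788 - 186.8611 = -77.1823.

-77.18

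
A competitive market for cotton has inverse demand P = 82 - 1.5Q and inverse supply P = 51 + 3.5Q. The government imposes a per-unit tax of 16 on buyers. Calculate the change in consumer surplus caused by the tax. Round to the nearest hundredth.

Without the tax, 82 - 1.5Q = 51 + 3.5Q so Q* = 6.2 and P* = 72.7.
A tax on buyers shifts demand down by 16: (82 - 16) - 1.5Q = 51 + 3.5Q, so Q_t = 3. Buyers pay P_b = 77.5; sellers receive P_s = P_b - 16 = 61.5.
CS falls from (1/2)(6.2)(9.3) = 28.83 to (1/2)(3)(4.5) = 6.75, a change of -22.08.

-22.08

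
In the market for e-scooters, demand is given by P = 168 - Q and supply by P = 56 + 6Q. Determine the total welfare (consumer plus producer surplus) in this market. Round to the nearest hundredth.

Equilibrium: 168 - Q = 56 + 6Q, so Q* = 16 and P* = 152.
Total surplus is the full triangle between the curves from 0 to Q*: (1/2)(16)(168 - 56) = 896.

896.00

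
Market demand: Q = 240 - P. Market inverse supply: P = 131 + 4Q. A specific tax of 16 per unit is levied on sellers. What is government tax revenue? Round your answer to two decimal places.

Rewriting demand in inverse form: P = 240 - Q.
Pre-tax equilibrium: 240 - Q = 131 + 4Q gives Q* = 21.8, P* = 218.2.
With the tax, sellers need 16 more per unit: 240 - Q = 131 + 4Q + 16, so Q_t = 18.6. Buyers pay P_b = 221.4; sellers receive P_s = P_b - 16 = 205.4.
Tax revenue = t x Q_t = 16 x 18.6 = 297.6.

297.60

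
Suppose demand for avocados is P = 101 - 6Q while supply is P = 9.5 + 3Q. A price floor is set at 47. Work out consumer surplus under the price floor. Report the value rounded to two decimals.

243.00

Without the control, 101 - 6Q = 9.5 + 3Q so Q* = 10.1667 and P* = 40.
At P = 47, buyers demand (101 - 47)/6 = 9 while sellers would supply more, so the quantity traded is 9 at price 47.
CS is the triangle under demand above 47: (1/2)(9)(101 - 47) = 243.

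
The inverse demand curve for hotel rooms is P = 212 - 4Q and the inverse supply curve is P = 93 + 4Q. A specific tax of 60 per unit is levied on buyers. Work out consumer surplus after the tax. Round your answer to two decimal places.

108.78

Pre-tax equilibrium: 212 - 4Q = 93 + 4Q gives Q* = 14.875, P* = 152.5.
With the tax, buyers' net willingness to pay falls by 60: (212 - 60) - 4Q = 93 + 4Q, so Q_t = 7.375. Buyers pay P_b = 182.5; sellers receive P_s = P_b - 60 = 122.5.
Consumer surplus is the triangle under demand above P_b: (1/2)(7.375)(212 - 182.5) = 108.7812.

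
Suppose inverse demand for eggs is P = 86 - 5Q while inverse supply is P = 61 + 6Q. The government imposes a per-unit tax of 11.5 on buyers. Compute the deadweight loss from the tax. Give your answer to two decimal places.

6.01

Pre-tax equilibrium: 86 - 5Q = 61 + 6Q gives Q* = 2.2727, P* = 74.6364.
With the tax, buyers' net willingness to pay falls by 11.5: (86 - 11.5) - 5Q = 61 + 6Q, so Q_t = 1.2273. Buyers pay P_b = 79.8636; sellers receive P_s = P_b - 11.5 = 68.3636.
Deadweight loss is the triangle between the curves from Q_t to Q*: (1/2)(2.2727 - 1.2273)(11.5) = 6.0114.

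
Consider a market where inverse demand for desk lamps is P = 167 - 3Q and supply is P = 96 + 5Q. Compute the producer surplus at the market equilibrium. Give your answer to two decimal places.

Equilibrium: 167 - 3Q = 96 + 5Q, so Q* = 8.875 and P* = 140.375.
PS is the area between P* and the supply curve from 0 to Q*: (1/2)(8.875)(44.375) = 196.9141.

196.91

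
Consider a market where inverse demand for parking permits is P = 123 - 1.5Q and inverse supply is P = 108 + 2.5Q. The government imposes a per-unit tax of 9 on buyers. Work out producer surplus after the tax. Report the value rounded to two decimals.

2.81

Without the tax, 123 - 1.5Q = 108 + 2.5Q so Q* = 3.75 and P* = 117.375.
With the tax, buyers' net willingness to pay falls by 9: (123 - 9) - 1.5Q = 108 + 2.5Q, so Q_t = 1.5. Buyers pay P_b = 120.75; sellers receive P_s = P_b - 9 = 111.75.
Producer surplus is the triangle above supply below P_s: (1/2)(1.5)(111.75 - 108) = 2.8125.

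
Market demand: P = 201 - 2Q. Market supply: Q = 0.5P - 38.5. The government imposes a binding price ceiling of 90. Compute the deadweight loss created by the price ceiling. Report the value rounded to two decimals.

Rewriting supply in inverse form: P = 77 + 2Q.
Without the control, 201 - 2Q = 77 + 2Q so Q* = 31 and P* = 139.
At the ceiling price 90, quantity supplied is (90 - 77)/2 = 6.5; supply is the short side, so Q = 6.5 trades at P = 90.
At Q = 6.5 the demand price is 188 and the supply price is 90. Deadweight loss is the triangle between the curves from 6.5 to 31: (1/2)(188 - 90)(31 - 6.5) = 1200.5.

1200.50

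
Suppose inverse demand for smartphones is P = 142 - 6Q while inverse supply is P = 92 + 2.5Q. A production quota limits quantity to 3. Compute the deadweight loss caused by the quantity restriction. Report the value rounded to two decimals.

35.31

Unrestricted equilibrium: Q* = (142 - 92)/(6 + 2.5) = 5.8824.
At Q = 3 the demand price is 142 - 6(3) = 124 and the supply price is 92 + 2.5(3) = 99.5.
DWL = (1/2)(gap between curves at 3) x (Q* - 3) = (1/2)(24.5)(2.8824) = 35.3088.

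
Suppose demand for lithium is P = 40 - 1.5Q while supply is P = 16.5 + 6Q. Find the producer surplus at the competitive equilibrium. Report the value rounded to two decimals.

Equilibrium: 40 - 1.5Q = 16.5 + 6Q, so Q* = 3.1333 and P* = 35.3.
Producer surplus is the triangle above supply below P*: (1/2)(3.1333)(35.3 - 16.5) = (1/2)(3.1333)(18.8) = 29.4533.

29.45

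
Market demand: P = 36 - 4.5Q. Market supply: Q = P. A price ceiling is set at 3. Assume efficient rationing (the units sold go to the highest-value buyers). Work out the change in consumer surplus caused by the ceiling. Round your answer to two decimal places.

-17.65

Rewriting supply in inverse form: P = Q.
Free-market equilibrium: 36 - 4.5Q = Q gives Q* = 6.5455, P* = 6.5455.
At the ceiling price 3, quantity supplied is (3 - 0)/1 = 3; supply is the short side, so Q = 3 trades at P = 3.
CS goes from (1/2)(6.5455)(29.4545) = 96.3967 to 78.75 (computed as (36 - 3)(3) - (1/2)(4.5)(3)^2), a change of -17.6467.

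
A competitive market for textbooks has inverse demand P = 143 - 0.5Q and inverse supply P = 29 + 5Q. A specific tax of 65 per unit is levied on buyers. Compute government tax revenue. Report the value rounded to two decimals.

579.09

Without the tax, 143 - 0.5Q = 29 + 5Q so Q* = 20.7273 and P* = 132.6364.
A tax on buyers shifts demand down by 65: (143 - 65) - 0.5Q = 29 + 5Q, so Q_t = 8.9091. Buyers pay P_b = 138.5455; sellers receive P_s = P_b - 65 = 73.5455.
Revenue is the tax times quantity traded: 65 x 8.9091 = 579.0909.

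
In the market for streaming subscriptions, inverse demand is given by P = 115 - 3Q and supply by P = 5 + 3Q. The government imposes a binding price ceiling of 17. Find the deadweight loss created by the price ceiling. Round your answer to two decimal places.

Without the control, 115 - 3Q = 5 + 3Q so Q* = 18.3333 and P* = 60.
At the ceiling price 17, quantity supplied is (17 - 5)/3 = 4; supply is the short side, so Q = 4 trades at P = 17.
The lost-trades triangle has base Q* - 4 = 14.3333 and height equal to the gap between the curves at Q = 4, which is 103 - 17 = 86. DWL = (1/2)(14.3333)(86) = 616.3333.

616.33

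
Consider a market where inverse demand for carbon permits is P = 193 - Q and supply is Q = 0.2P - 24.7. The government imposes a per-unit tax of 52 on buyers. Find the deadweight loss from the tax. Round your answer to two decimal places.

Rewriting supply in inverse form: P = 123.5 + 5Q.
Pre-tax equilibrium: 193 - Q = 123.5 + 5Q gives Q* = 11.5833, P* = 181.4167.
With the tax, buyers' net willingness to pay falls by 52: (193 - 52) - Q = 123.5 + 5Q, so Q_t = 2.9167. Buyers pay P_b = 190.0833; sellers receive P_s = P_b - 52 = 138.0833.
The welfare triangle lost has base Q* - Q_t = 8.6667 and height t = 52, so DWL = (1/2)(8.6667)(52) = 225.3333.

225.33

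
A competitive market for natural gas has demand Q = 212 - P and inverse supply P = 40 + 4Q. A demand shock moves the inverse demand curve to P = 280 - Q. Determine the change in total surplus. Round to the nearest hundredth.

Rewriting demand in inverse form: P = 212 - Q.
Initial equilibrium: Q_0 = 34.4, P_0 = 177.6; CS_0 = (1/2)(34.4)(34.4) = 591.68, PS_0 = (1/2)(34.4)(137.6) = 2366.72.
New equilibrium: 280 - Q = 40 + 4Q gives Q_1 = 48, P_1 = 232; CS_1 = 1152, PS_1 = 4608.
Change in total surplus = (1152 + 4608) - (591.68 + 2366.72) = 2801.6.

2801.60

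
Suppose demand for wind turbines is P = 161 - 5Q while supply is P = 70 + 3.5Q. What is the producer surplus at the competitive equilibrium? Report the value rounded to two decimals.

200.58

Setting demand equal to supply, 91 = 8.5Q, so Q* = 10.7059 and P* = 107.4706.
The supply curve's price intercept is 70, so PS = (1/2)(Q*)(P* - 70) = (1/2)(10.7059)(37.4706) = 200.5779.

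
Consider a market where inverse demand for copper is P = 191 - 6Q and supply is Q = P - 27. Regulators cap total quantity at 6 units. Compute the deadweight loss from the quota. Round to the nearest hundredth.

1063.14

Rewriting supply in inverse form: P = 27 + Q.
Unrestricted equilibrium: Q* = (191 - 27)/(6 + 1) = 23.4286.
At Q = 6 the demand price is 191 - 6(6) = 155 and the supply price is 27 + (6) = 33.
DWL = (1/2)(gap between curves at 6) x (Q* - 6) = (1/2)(122)(17.4286) = 1063.1429.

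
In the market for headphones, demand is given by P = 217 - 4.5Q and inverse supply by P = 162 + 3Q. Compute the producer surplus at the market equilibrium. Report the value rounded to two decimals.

80.67

Setting demand equal to supply, 55 = 7.5Q, so Q* = 7.3333 and P* = 184.
PS is the area between P* and the supply curve from 0 to Q*: (1/2)(7.3333)(22) = 80.6667.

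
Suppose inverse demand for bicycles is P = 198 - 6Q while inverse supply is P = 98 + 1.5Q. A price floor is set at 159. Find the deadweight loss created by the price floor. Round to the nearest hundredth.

175.10

Free-market equilibrium: 198 - 6Q = 98 + 1.5Q gives Q* = 13.3333, P* = 118.
At P = 159, buyers demand (198 - 159)/6 = 6.5 while sellers would supply more, so the quantity traded is 6.5 at price 159.
The lost-trades triangle has base Q* - 6.5 = 6.8333 and height equal to the gap between the curves at Q = 6.5, which is 159 - 107.75 = 51.25. DWL = (1/2)(6.8333)(51.25) = 175.1042.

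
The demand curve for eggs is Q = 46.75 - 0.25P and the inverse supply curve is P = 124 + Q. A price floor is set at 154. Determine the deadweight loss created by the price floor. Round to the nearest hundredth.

47.31

Rewriting demand in inverse form: P = 187 - 4Q.
Free-market equilibrium: 187 - 4Q = 124 + Q gives Q* = 12.6, P* = 136.6.
At the floor price 154, quantity demanded is (187 - 154)/4 = 8.25; demand is the short side, so Q = 8.25 trades at P = 154.
At Q = 8.25 the demand price is 154 and the supply price is 132.25. Deadweight loss is the triangle between the curves from 8.25 to 12.6: (1/2)(154 - 132.25)(12.6 - 8.25) = 47.3062.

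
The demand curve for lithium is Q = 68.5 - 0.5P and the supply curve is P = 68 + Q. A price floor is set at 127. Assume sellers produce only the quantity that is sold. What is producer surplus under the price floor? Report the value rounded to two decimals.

Rewriting demand in inverse form: P = 137 - 2Q.
Without the control, 137 - 2Q = 68 + Q so Q* = 23 and P* = 91.
At the floor price 127, quantity demanded is (137 - 127)/2 = 5; demand is the short side, so Q = 5 trades at P = 127.
The supply price at Q = 5 is 73. PS is the trapezoid between 127 and supply over [0, 5]: (1/2)[(127 - 68) + (127 - 73)](5) = 282.5.

282.50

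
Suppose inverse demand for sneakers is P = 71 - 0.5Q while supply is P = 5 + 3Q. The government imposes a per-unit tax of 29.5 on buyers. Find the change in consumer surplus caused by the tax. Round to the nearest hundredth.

-61.71

Without the tax, 71 - 0.5Q = 5 + 3Q so Q* = 18.8571 and P* = 61.5714.
A tax on buyers shifts demand down by 29.5: (71 - 29.5) - 0.5Q = 5 + 3Q, so Q_t = 10.4286. Buyers pay P_b = 65.7857; sellers receive P_s = P_b - 29.5 = 36.2857.
Consumers lose the trapezoid between P* and P_b out to Q_t plus the triangle from Q_t to Q*: change in CS = 27.1888 - 88.898 = -61.7092.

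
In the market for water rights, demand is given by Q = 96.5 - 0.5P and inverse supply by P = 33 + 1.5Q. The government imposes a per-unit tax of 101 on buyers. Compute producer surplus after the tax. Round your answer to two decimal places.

Rewriting demand in inverse form: P = 193 - 2Q.
Pre-tax equilibrium: 193 - 2Q = 33 + 1.5Q gives Q* = 45.7143, P* = 101.5714.
A tax on buyers shifts demand down by 101: (193 - 101) - 2Q = 33 + 1.5Q, so Q_t = 16.8571. Buyers pay P_b = 159.2857; sellers receive P_s = P_b - 101 = 58.2857.
PS = (1/2)(Q_t)(P_s - 33) = (1/2)(16.8571)(25.2857) = 213.1224.

213.12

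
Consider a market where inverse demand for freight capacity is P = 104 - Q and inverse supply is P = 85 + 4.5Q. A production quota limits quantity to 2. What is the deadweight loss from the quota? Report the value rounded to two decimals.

Unrestricted equilibrium: Q* = (104 - 85)/(1 + 4.5) = 3.4545.
At Q = 2 the demand price is 104 - (2) = 102 and the supply price is 85 + 4.5(2) = 94.
Deadweight loss is the triangle between the curves from 2 to 3.4545: (1/2)(102 - 94)(3.4545 - 2) = 5.8182.

5.82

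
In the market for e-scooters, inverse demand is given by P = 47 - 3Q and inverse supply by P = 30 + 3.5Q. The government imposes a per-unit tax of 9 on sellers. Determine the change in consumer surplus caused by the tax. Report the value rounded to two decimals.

-7.99

Without the tax, 47 - 3Q = 30 + 3.5Q so Q* = 2.6154 and P* = 39.1538.
With the tax, sellers need 9 more per unit: 47 - 3Q = 30 + 3.5Q + 9, so Q_t = 1.2308. Buyers pay P_b = 43.3077; sellers receive P_s = P_b - 9 = 34.3077.
Consumers lose the trapezoid between P* and P_b out to Q_t plus the triangle from Q_t to Q*: change in CS = 2.2722 - 10.2604 = -7.9882.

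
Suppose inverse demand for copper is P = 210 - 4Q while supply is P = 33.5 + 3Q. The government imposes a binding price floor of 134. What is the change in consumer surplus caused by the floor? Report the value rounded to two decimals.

-549.52

Without the control, 210 - 4Q = 33.5 + 3Q so Q* = 25.2143 and P* = 109.1429.
At the floor price 134, quantity demanded is (210 - 134)/4 = 19; demand is the short side, so Q = 19 trades at P = 134.
CS goes from (1/2)(25.2143)(100.8571) = 1271.5204 to 722 (computed as (210 - 134)(19) - (1/2)(4)(19)^2), a change of -549.5204.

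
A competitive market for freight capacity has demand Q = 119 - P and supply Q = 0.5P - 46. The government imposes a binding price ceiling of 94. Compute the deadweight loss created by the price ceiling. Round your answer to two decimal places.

96.00

Rewriting demand in inverse form: P = 119 - Q.
Rewriting supply in inverse form: P = 92 + 2Q.
Without the control, 119 - Q = 92 + 2Q so Q* = 9 and P* = 110.
At P = 94, sellers supply (94 - 92)/2 = 1 while buyers want more, so the quantity traded is 1 at price 94.
At Q = 1 the demand price is 118 and the supply price is 94. Deadweight loss is the triangle between the curves from 1 to 9: (1/2)(118 - 94)(9 - 1) = 96.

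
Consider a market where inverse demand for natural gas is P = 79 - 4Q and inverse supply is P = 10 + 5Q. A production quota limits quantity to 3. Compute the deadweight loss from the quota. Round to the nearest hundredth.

Without the quota, 79 - 4Q = 10 + 5Q gives Q* = 7.6667.
At Q = 3 the demand price is 79 - 4(3) = 67 and the supply price is 10 + 5(3) = 25.
Deadweight loss is the triangle between the curves from 3 to 7.6667: (1/2)(67 - 25)(7.6667 - 3) = 98.

98.00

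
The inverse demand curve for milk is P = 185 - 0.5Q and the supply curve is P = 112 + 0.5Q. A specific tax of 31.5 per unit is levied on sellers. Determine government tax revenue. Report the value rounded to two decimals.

Without the tax, 185 - 0.5Q = 112 + 0.5Q so Q* = 73 and P* = 148.5.
A tax on sellers shifts supply up by 31.5: 185 - 0.5Q = 112 + 0.5Q + 31.5, so Q_t = 41.5. Buyers pay P_b = 164.25; sellers receive P_s = P_b - 31.5 = 132.75.
Tax revenue = t x Q_t = 31.5 x 41.5 = 1307.25.

1307.25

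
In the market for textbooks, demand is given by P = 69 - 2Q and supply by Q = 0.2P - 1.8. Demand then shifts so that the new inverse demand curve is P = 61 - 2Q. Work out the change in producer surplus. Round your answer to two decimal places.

Rewriting supply in inverse form: P = 9 + 5Q.
Initial equilibrium: Q_0 = 8.5714, P_0 = 51.8571; CS_0 = (1/2)(8.5714)(17.1429) = 73.4694, PS_0 = (1/2)(8.5714)(42.8571) = 183.6735.
New equilibrium: 61 - 2Q = 9 + 5Q gives Q_1 = 7.4286, P_1 = 46.1429; CS_1 = 55.1837, PS_1 = 137.9592.
Change in producer surplus = 137.9592 - 183.6735 = -45.7143.

-45.71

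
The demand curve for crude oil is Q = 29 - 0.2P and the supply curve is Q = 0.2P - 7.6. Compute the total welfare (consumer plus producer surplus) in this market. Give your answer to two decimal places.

572.45

Rewriting demand in inverse form: P = 145 - 5Q.
Rewriting supply in inverse form: P = 38 + 5Q.
Equilibrium: 145 - 5Q = 38 + 5Q, so Q* = 10.7 and P* = 91.5.
Total surplus is the full triangle between the curves from 0 to Q*: (1/2)(10.7)(145 - 38) = 572.45.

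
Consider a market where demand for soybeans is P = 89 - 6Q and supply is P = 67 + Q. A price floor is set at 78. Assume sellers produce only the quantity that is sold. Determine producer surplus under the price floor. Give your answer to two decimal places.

18.49

Without the control, 89 - 6Q = 67 + Q so Q* = 3.1429 and P* = 70.1429.
At the floor price 78, quantity demanded is (89 - 78)/6 = 1.8333; demand is the short side, so Q = 1.8333 trades at P = 78.
The supply price at Q = 1.8333 is 68.8333. PS is the trapezoid between 78 and supply over [0, 1.8333]: (1/2)[(78 - 67) + (78 - 68.8333)](1.8333) = 18.4861.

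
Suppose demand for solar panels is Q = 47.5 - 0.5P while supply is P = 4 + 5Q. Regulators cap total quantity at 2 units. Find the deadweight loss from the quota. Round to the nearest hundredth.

423.50

Rewriting demand in inverse form: P = 95 - 2Q.
Unrestricted equilibrium: Q* = (95 - 4)/(2 + 5) = 13.
At Q = 2 the demand price is 95 - 2(2) = 91 and the supply price is 4 + 5(2) = 14.
DWL = (1/2)(gap between curves at 2) x (Q* - 2) = (1/2)(77)(11) = 423.5.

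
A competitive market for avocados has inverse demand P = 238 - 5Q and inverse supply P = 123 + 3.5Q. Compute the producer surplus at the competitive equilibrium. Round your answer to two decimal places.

320.33

Setting demand equal to supply, 115 = 8.5Q, so Q* = 13.5294 and P* = 170.3529.
The supply curve's price intercept is 123, so PS = (1/2)(Q*)(P* - 123) = (1/2)(13.5294)(47.3529) = 320.3287.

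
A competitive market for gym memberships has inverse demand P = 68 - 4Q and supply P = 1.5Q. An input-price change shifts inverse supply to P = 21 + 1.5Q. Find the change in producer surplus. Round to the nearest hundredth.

Initial equilibrium: Q_0 = 12.3636, P_0 = 18.5455; CS_0 = (1/2)(12.3636)(49.4545) = 305.719, PS_0 = (1/2)(12.3636)(18.5455) = 114.6446.
New equilibrium: 68 - 4Q = 21 + 1.5Q gives Q_1 = 8.5455, P_1 = 33.8182; CS_1 = 146.0496, PS_1 = 54.7686.
Change in producer surplus = 54.7686 - 114.6446 = -59.876.

-59.88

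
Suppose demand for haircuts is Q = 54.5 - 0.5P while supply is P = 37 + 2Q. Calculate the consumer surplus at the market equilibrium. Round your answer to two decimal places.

324.00

Rewriting demand in inverse form: P = 109 - 2Q.
Set 109 - 2Q = 37 + 2Q, which gives 72 = 4Q, so Q* = 18 and P* = 109 - 2(18) = 73.
Consumer surplus is the triangle under demand above P*: (1/2)(18)(109 - 73) = (1/2)(18)(36) = 324.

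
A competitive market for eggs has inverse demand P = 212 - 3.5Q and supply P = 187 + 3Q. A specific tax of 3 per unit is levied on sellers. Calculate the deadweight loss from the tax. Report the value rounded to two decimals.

Pre-tax equilibrium: 212 - 3.5Q = 187 + 3Q gives Q* = 3.8462, P* = 198.5385.
A tax on sellers shifts supply up by 3: 212 - 3.5Q = 187 + 3Q + 3, so Q_t = 3.3846. Buyers pay P_b = 200.1538; sellers receive P_s = P_b - 3 = 197.1538.
Deadweight loss is the triangle between the curves from Q_t to Q*: (1/2)(3.8462 - 3.3846)(3) = 0.6923.

0.69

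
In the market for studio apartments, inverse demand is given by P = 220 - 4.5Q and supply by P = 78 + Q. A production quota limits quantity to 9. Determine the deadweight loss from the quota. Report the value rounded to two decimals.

Without the quota, 220 - 4.5Q = 78 + Q gives Q* = 25.8182.
At Q = 9 the demand price is 220 - 4.5(9) = 179.5 and the supply price is 78 + (9) = 87.
DWL = (1/2)(gap between curves at 9) x (Q* - 9) = (1/2)(92.5)(16.8182) = 777.8409.

777.84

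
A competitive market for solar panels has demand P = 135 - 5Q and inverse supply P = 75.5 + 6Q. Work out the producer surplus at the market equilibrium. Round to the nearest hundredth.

Set 135 - 5Q = 75.5 + 6Q, which gives 59.5 = 11Q, so Q* = 5.4091 and P* = 135 - 5(5.4091) = 107.9545.
Producer surplus is the triangle above supply below P*: (1/2)(5.4091)(107.9545 - 75.5) = (1/2)(5.4091)(32.4545) = 87.7748.

87.77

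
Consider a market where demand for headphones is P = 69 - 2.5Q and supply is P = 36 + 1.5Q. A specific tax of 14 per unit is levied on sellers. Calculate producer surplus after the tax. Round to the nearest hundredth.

Without the tax, 69 - 2.5Q = 36 + 1.5Q so Q* = 8.25 and P* = 48.375.
A tax on sellers shifts supply up by 14: 69 - 2.5Q = 36 + 1.5Q + 14, so Q_t = 4.75. Buyers pay P_b = 57.125; sellers receive P_s = P_b - 14 = 43.125.
Producer surplus is the triangle above supply below P_s: (1/2)(4.75)(43.125 - 36) = 16.9219.

16.92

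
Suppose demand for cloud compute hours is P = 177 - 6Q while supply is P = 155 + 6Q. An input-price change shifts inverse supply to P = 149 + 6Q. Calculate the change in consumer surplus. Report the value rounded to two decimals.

Initial equilibrium: Q_0 = 1.8333, P_0 = 166; CS_0 = (1/2)(1.8333)(11) = 10.0833, PS_0 = (1/2)(1.8333)(11) = 10.0833.
New equilibrium: 177 - 6Q = 149 + 6Q gives Q_1 = 2.3333, P_1 = 163; CS_1 = 16.3333, PS_1 = 16.3333.
Change in consumer surplus = 16.3333 - 10.0833 = 6.25.

6.25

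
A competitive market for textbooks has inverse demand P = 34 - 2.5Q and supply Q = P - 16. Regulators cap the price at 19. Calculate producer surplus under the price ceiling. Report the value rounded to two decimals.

Rewriting supply in inverse form: P = 16 + Q.
Free-market equilibrium: 34 - 2.5Q = 16 + Q gives Q* = 5.1429, P* = 21.1429.
At P = 19, sellers supply (19 - 16)/1 = 3 while buyers want more, so the quantity traded is 3 at price 19.
PS is the triangle above supply below 19: (1/2)(3)(19 - 16) = 4.5.

4.50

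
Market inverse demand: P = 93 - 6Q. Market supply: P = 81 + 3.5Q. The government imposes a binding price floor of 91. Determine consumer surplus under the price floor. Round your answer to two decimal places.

0.33

Free-market equilibrium: 93 - 6Q = 81 + 3.5Q gives Q* = 1.2632, P* = 85.4211.
At the floor price 91, quantity demanded is (93 - 91)/6 = 0.3333; demand is the short side, so Q = 0.3333 trades at P = 91.
CS is the triangle under demand above 91: (1/2)(0.3333)(93 - 91) = 0.3333.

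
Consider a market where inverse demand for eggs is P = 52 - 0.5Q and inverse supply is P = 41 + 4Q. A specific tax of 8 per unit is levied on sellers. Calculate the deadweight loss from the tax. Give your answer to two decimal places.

Pre-tax equilibrium: 52 - 0.5Q = 41 + 4Q gives Q* = 2.4444, P* = 50.7778.
A tax on sellers shifts supply up by 8: 52 - 0.5Q = 41 + 4Q + 8, so Q_t = 0.6667. Buyers pay P_b = 51.6667; sellers receive P_s = P_b - 8 = 43.6667.
Deadweight loss is the triangle between the curves from Q_t to Q*: (1/2)(2.4444 - 0.6667)(8) = 7.1111.

7.11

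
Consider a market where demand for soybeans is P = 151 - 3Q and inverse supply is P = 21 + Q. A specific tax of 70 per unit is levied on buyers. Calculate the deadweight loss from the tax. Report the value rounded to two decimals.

612.50

Pre-tax equilibrium: 151 - 3Q = 21 + Q gives Q* = 32.5, P* = 53.5.
With the tax, buyers' net willingness to pay falls by 70: (151 - 70) - 3Q = 21 + Q, so Q_t = 15. Buyers pay P_b = 106; sellers receive P_s = P_b - 70 = 36.
Deadweight loss is the triangle between the curves from Q_t to Q*: (1/2)(32.5 - 15)(70) = 612.5.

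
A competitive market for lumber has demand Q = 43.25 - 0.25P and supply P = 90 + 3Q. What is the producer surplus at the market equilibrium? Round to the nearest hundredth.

210.89

Rewriting demand in inverse form: P = 173 - 4Q.
Setting demand equal to supply, 83 = 7Q, so Q* = 11.8571 and P* = 125.5714.
PS is the area between P* and the supply curve from 0 to Q*: (1/2)(11.8571)(35.5714) = 210.8878.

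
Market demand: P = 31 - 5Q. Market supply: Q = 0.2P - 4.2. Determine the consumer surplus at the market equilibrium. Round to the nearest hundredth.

Rewriting supply in inverse form: P = 21 + 5Q.
Equilibrium: 31 - 5Q = 21 + 5Q, so Q* = 1 and P* = 26.
The demand choke price is 31, so CS = (1/2)(Q*)(31 - P*) = (1/2)(1)(5) = 2.5.

2.50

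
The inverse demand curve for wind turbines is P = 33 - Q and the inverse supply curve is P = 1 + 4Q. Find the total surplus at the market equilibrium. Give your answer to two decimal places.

102.40

Setting demand equal to supply, 32 = 5Q, so Q* = 6.4 and P* = 26.6.
Total surplus is the full triangle between the curves from 0 to Q*: (1/2)(6.4)(33 - 1) = 102.4.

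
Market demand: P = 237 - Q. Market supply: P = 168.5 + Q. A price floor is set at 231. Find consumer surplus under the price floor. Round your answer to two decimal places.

18.00

Free-market equilibrium: 237 - Q = 168.5 + Q gives Q* = 34.25, P* = 202.75.
At the floor price 231, quantity demanded is (237 - 231)/1 = 6; demand is the short side, so Q = 6 trades at P = 231.
CS is the triangle under demand above 231: (1/2)(6)(237 - 231) = 18.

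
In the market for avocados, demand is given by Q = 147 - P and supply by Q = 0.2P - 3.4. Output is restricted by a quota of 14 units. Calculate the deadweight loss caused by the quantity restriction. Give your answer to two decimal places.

Rewriting demand in inverse form: P = 147 - Q.
Rewriting supply in inverse form: P = 17 + 5Q.
Unrestricted equilibrium: Q* = (147 - 17)/(1 + 5) = 21.6667.
At Q = 14 the demand price is 147 - (14) = 133 and the supply price is 17 + 5(14) = 87.
Deadweight loss is the triangle between the curves from 14 to 21.6667: (1/2)(133 - 87)(21.6667 - 14) = 176.3333.

176.33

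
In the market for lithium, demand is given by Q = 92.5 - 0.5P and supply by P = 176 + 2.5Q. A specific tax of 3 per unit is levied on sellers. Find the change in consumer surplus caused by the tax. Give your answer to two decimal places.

Rewriting demand in inverse form: P = 185 - 2Q.
Without the tax, 185 - 2Q = 176 + 2.5Q so Q* = 2 and P* = 181.
A tax on sellers shifts supply up by 3: 185 - 2Q = 176 + 2.5Q + 3, so Q_t = 1.3333. Buyers pay P_b = 182.3333; sellers receive P_s = P_b - 3 = 179.3333.
Consumers lose the trapezoid between P* and P_b out to Q_t plus the triangle from Q_t to Q*: change in CS = 1.7778 - 4 = -2.2222.

-2.22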